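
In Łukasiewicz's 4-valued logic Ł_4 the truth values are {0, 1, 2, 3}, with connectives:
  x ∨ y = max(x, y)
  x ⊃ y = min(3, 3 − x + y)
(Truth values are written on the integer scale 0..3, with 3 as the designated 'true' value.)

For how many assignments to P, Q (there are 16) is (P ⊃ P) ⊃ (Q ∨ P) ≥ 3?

P = 0, Q = 0 ↦ 0  <
P = 0, Q = 1 ↦ 1  <
P = 0, Q = 2 ↦ 2  <
P = 0, Q = 3 ↦ 3  ≥
P = 1, Q = 0 ↦ 1  <
P = 1, Q = 1 ↦ 1  <
P = 1, Q = 2 ↦ 2  <
P = 1, Q = 3 ↦ 3  ≥
P = 2, Q = 0 ↦ 2  <
P = 2, Q = 1 ↦ 2  <
P = 2, Q = 2 ↦ 2  <
P = 2, Q = 3 ↦ 3  ≥
P = 3, Q = 0 ↦ 3  ≥
P = 3, Q = 1 ↦ 3  ≥
P = 3, Q = 2 ↦ 3  ≥
P = 3, Q = 3 ↦ 3  ≥
So 7 of the 16 assignments meet the threshold.

7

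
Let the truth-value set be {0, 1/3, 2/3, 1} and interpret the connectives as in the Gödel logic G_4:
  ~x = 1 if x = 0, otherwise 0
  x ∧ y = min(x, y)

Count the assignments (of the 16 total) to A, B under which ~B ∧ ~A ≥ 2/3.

1

A = 0, B = 0 ↦ 1  ≥
A = 0, B = 1/3 ↦ 0  <
A = 0, B = 2/3 ↦ 0  <
A = 0, B = 1 ↦ 0  <
A = 1/3, B = 0 ↦ 0  <
A = 1/3, B = 1/3 ↦ 0  <
A = 1/3, B = 2/3 ↦ 0  <
A = 1/3, B = 1 ↦ 0  <
A = 2/3, B = 0 ↦ 0  <
A = 2/3, B = 1/3 ↦ 0  <
A = 2/3, B = 2/3 ↦ 0  <
A = 2/3, B = 1 ↦ 0  <
A = 1, B = 0 ↦ 0  <
A = 1, B = 1/3 ↦ 0  <
A = 1, B = 2/3 ↦ 0  <
A = 1, B = 1 ↦ 0  <
So 1 of the 16 assignments meets the threshold.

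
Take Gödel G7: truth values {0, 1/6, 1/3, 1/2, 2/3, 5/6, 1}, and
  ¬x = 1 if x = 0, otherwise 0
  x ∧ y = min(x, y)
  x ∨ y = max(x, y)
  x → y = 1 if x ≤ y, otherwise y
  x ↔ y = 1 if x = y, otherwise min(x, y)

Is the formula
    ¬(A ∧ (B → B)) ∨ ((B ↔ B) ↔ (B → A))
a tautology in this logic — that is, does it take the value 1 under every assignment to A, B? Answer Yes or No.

No

Counterexample: take A = 1/6, B = 1/3.
B → B = 1/3 → 1/3 = 1
A ∧ (B → B) = 1/6 ∧ 1 = 1/6
¬(A ∧ (B → B)) = ¬1/6 = 0
B ↔ B = 1/3 ↔ 1/3 = 1
B → A = 1/3 → 1/6 = 1/6
(B ↔ B) ↔ (B → A) = 1 ↔ 1/6 = 1/6
¬(A ∧ (B → B)) ∨ ((B ↔ B) ↔ (B → A)) = 0 ∨ 1/6 = 1/6
This gives 1/6 ≠ 1.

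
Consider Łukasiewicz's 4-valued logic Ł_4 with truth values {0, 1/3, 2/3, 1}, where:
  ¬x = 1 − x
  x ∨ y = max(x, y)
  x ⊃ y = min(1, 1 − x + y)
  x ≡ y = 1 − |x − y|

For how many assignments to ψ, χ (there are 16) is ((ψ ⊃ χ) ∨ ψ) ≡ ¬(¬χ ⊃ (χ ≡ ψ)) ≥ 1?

2

ψ = 0, χ = 0 ↦ 0  <
ψ = 0, χ = 1/3 ↦ 0  <
ψ = 0, χ = 2/3 ↦ 0  <
ψ = 0, χ = 1 ↦ 0  <
ψ = 1/3, χ = 0 ↦ 2/3  <
ψ = 1/3, χ = 1/3 ↦ 0  <
ψ = 1/3, χ = 2/3 ↦ 0  <
ψ = 1/3, χ = 1 ↦ 0  <
ψ = 2/3, χ = 0 ↦ 1  ≥
ψ = 2/3, χ = 1/3 ↦ 1/3  <
ψ = 2/3, χ = 2/3 ↦ 0  <
ψ = 2/3, χ = 1 ↦ 0  <
ψ = 1, χ = 0 ↦ 1  ≥
ψ = 1, χ = 1/3 ↦ 1/3  <
ψ = 1, χ = 2/3 ↦ 0  <
ψ = 1, χ = 1 ↦ 0  <
So 2 of the 16 assignments meet the threshold.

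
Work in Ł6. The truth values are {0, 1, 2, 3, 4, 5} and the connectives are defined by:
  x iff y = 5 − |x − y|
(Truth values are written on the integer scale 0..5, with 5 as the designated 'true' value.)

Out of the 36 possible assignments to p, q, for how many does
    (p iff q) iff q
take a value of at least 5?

value 5: 8 assignments (counts)
value 4: 10 assignments
value 3: 7 assignments
value 2: 6 assignments
value 1: 3 assignments
value 0: 2 assignments
So 8 of the 36 assignments meet the threshold.

8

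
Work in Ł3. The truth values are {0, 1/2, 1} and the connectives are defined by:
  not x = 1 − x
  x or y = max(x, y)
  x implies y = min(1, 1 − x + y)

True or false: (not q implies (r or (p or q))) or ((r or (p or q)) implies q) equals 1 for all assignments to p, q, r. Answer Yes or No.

Counterexample: take p = 0, q = 0, r = 1/2.
not q = not 0 = 1
p or q = 0 or 0 = 0
r or (p or q) = 1/2 or 0 = 1/2
not q implies (r or (p or q)) = 1 implies 1/2 = 1/2
p or q = 0 or 0 = 0
r or (p or q) = 1/2 or 0 = 1/2
(r or (p or q)) implies q = 1/2 implies 0 = 1/2
(not q implies (r or (p or q))) or ((r or (p or q)) implies q) = 1/2 or 1/2 = 1/2
This gives 1/2 ≠ 1.

No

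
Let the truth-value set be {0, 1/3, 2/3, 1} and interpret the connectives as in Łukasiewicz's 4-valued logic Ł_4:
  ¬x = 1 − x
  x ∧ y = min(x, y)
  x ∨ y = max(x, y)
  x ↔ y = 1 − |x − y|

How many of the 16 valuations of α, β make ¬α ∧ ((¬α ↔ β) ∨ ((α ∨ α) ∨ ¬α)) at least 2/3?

α = 0, β = 0 ↦ 1  ≥
α = 0, β = 1/3 ↦ 1  ≥
α = 0, β = 2/3 ↦ 1  ≥
α = 0, β = 1 ↦ 1  ≥
α = 1/3, β = 0 ↦ 2/3  ≥
α = 1/3, β = 1/3 ↦ 2/3  ≥
α = 1/3, β = 2/3 ↦ 2/3  ≥
α = 1/3, β = 1 ↦ 2/3  ≥
α = 2/3, β = 0 ↦ 1/3  <
α = 2/3, β = 1/3 ↦ 1/3  <
α = 2/3, β = 2/3 ↦ 1/3  <
α = 2/3, β = 1 ↦ 1/3  <
α = 1, β = 0 ↦ 0  <
α = 1, β = 1/3 ↦ 0  <
α = 1, β = 2/3 ↦ 0  <
α = 1, β = 1 ↦ 0  <
So 8 of the 16 assignments meet the threshold.

8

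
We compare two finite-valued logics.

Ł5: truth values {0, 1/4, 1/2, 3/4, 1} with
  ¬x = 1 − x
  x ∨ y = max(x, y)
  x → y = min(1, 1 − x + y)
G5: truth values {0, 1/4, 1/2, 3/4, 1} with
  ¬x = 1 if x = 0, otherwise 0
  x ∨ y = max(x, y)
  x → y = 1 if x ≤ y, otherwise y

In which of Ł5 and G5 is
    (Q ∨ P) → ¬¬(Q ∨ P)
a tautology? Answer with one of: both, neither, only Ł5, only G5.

both

In Ł5: every assignment gives 1 — tautology.
In G5: every assignment gives 1 — tautology.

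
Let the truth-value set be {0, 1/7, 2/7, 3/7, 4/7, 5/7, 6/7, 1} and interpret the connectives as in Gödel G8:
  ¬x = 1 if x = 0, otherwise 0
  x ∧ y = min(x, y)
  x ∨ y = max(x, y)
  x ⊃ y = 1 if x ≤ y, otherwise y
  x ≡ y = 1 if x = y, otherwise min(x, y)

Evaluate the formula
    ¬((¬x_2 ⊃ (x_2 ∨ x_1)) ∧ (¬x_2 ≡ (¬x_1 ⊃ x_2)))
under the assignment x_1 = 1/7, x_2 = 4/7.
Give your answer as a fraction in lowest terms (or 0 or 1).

¬x_2 = ¬4/7 = 0
x_2 ∨ x_1 = 4/7 ∨ 1/7 = 4/7
¬x_2 ⊃ (x_2 ∨ x_1) = 0 ⊃ 4/7 = 1
¬x_2 = ¬4/7 = 0
¬x_1 = ¬1/7 = 0
¬x_1 ⊃ x_2 = 0 ⊃ 4/7 = 1
¬x_2 ≡ (¬x_1 ⊃ x_2) = 0 ≡ 1 = 0
(¬x_2 ⊃ (x_2 ∨ x_1)) ∧ (¬x_2 ≡ (¬x_1 ⊃ x_2)) = 1 ∧ 0 = 0
¬((¬x_2 ⊃ (x_2 ∨ x_1)) ∧ (¬x_2 ≡ (¬x_1 ⊃ x_2))) = ¬0 = 1

1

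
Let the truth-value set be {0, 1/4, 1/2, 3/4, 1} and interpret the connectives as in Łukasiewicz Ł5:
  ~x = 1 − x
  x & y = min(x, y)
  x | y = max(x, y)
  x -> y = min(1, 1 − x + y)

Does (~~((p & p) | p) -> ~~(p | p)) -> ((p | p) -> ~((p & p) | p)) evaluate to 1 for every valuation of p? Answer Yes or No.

No

Counterexample: take p = 3/4.
p & p = 3/4 & 3/4 = 3/4
(p & p) | p = 3/4 | 3/4 = 3/4
~((p & p) | p) = ~3/4 = 1/4
~~((p & p) | p) = ~1/4 = 3/4
p | p = 3/4 | 3/4 = 3/4
~(p | p) = ~3/4 = 1/4
~~(p | p) = ~1/4 = 3/4
~~((p & p) | p) -> ~~(p | p) = 3/4 -> 3/4 = 1
p | p = 3/4 | 3/4 = 3/4
p & p = 3/4 & 3/4 = 3/4
(p & p) | p = 3/4 | 3/4 = 3/4
~((p & p) | p) = ~3/4 = 1/4
(p | p) -> ~((p & p) | p) = 3/4 -> 1/4 = 1/2
(~~((p & p) | p) -> ~~(p | p)) -> ((p | p) -> ~((p & p) | p)) = 1 -> 1/2 = 1/2
This gives 1/2 ≠ 1.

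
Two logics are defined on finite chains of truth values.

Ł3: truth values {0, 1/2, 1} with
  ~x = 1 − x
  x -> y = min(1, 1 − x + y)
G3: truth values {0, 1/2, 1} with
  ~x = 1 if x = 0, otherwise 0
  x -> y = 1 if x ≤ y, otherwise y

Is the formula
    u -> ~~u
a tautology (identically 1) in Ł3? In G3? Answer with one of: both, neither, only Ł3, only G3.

both

In Ł3: every assignment gives 1 — tautology.
In G3: every assignment gives 1 — tautology.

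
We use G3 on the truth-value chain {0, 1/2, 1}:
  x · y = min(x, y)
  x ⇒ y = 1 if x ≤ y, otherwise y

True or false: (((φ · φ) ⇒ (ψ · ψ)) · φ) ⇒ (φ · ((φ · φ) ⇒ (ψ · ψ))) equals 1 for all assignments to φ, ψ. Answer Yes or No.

Yes

φ = 0, ψ = 0 ↦ 1
φ = 0, ψ = 1/2 ↦ 1
φ = 0, ψ = 1 ↦ 1
φ = 1/2, ψ = 0 ↦ 1
φ = 1/2, ψ = 1/2 ↦ 1
φ = 1/2, ψ = 1 ↦ 1
φ = 1, ψ = 0 ↦ 1
φ = 1, ψ = 1/2 ↦ 1
φ = 1, ψ = 1 ↦ 1
Every assignment gives a value ≥ 1.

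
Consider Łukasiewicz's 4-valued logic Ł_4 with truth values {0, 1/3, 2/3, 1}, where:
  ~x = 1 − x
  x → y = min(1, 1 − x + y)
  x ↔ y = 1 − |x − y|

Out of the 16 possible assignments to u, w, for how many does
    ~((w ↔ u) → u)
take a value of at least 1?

u = 0, w = 0 ↦ 1  ≥
u = 0, w = 1/3 ↦ 2/3  <
u = 0, w = 2/3 ↦ 1/3  <
u = 0, w = 1 ↦ 0  <
u = 1/3, w = 0 ↦ 1/3  <
u = 1/3, w = 1/3 ↦ 2/3  <
u = 1/3, w = 2/3 ↦ 1/3  <
u = 1/3, w = 1 ↦ 0  <
u = 2/3, w = 0 ↦ 0  <
u = 2/3, w = 1/3 ↦ 0  <
u = 2/3, w = 2/3 ↦ 1/3  <
u = 2/3, w = 1 ↦ 0  <
u = 1, w = 0 ↦ 0  <
u = 1, w = 1/3 ↦ 0  <
u = 1, w = 2/3 ↦ 0  <
u = 1, w = 1 ↦ 0  <
So 1 of the 16 assignments meets the threshold.

1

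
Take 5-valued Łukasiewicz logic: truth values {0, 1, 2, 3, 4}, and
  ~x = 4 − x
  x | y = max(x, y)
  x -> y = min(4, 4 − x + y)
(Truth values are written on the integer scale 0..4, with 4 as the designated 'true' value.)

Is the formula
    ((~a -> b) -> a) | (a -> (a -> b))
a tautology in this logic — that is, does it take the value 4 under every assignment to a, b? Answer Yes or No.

No

Counterexample: take a = 3, b = 1.
~a = ~3 = 1
~a -> b = 1 -> 1 = 4
(~a -> b) -> a = 4 -> 3 = 3
a -> b = 3 -> 1 = 2
a -> (a -> b) = 3 -> 2 = 3
((~a -> b) -> a) | (a -> (a -> b)) = 3 | 3 = 3
This gives 3 ≠ 4.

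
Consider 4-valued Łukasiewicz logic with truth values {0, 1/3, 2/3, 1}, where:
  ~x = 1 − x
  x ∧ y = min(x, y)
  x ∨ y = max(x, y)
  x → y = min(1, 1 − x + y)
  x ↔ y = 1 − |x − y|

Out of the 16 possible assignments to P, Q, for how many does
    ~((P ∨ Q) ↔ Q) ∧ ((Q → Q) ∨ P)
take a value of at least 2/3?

P = 0, Q = 0 ↦ 0  <
P = 0, Q = 1/3 ↦ 0  <
P = 0, Q = 2/3 ↦ 0  <
P = 0, Q = 1 ↦ 0  <
P = 1/3, Q = 0 ↦ 1/3  <
P = 1/3, Q = 1/3 ↦ 0  <
P = 1/3, Q = 2/3 ↦ 0  <
P = 1/3, Q = 1 ↦ 0  <
P = 2/3, Q = 0 ↦ 2/3  ≥
P = 2/3, Q = 1/3 ↦ 1/3  <
P = 2/3, Q = 2/3 ↦ 0  <
P = 2/3, Q = 1 ↦ 0  <
P = 1, Q = 0 ↦ 1  ≥
P = 1, Q = 1/3 ↦ 2/3  ≥
P = 1, Q = 2/3 ↦ 1/3  <
P = 1, Q = 1 ↦ 0  <
So 3 of the 16 assignments meet the threshold.

3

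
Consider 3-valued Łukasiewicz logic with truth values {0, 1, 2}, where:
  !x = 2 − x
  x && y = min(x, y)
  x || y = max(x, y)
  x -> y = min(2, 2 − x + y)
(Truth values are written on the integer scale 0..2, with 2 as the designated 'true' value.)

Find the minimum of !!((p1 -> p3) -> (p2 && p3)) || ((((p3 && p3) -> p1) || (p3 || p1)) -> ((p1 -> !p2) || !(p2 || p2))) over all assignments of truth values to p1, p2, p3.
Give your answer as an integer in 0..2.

1

Take p1 = 1, p2 = 2, p3 = 0:
p1 -> p3 = 1 -> 0 = 1
p2 && p3 = 2 && 0 = 0
(p1 -> p3) -> (p2 && p3) = 1 -> 0 = 1
!((p1 -> p3) -> (p2 && p3)) = !1 = 1
!!((p1 -> p3) -> (p2 && p3)) = !1 = 1
p3 && p3 = 0 && 0 = 0
(p3 && p3) -> p1 = 0 -> 1 = 2
p3 || p1 = 0 || 1 = 1
((p3 && p3) -> p1) || (p3 || p1) = 2 || 1 = 2
!p2 = !2 = 0
p1 -> !p2 = 1 -> 0 = 1
p2 || p2 = 2 || 2 = 2
!(p2 || p2) = !2 = 0
(p1 -> !p2) || !(p2 || p2) = 1 || 0 = 1
(((p3 && p3) -> p1) || (p3 || p1)) -> ((p1 -> !p2) || !(p2 || p2)) = 2 -> 1 = 1
!!((p1 -> p3) -> (p2 && p3)) || ((((p3 && p3) -> p1) || (p3 || p1)) -> ((p1 -> !p2) || !(p2 || p2))) = 1 || 1 = 1
No assignment yields a value below 1, so this is the minimum.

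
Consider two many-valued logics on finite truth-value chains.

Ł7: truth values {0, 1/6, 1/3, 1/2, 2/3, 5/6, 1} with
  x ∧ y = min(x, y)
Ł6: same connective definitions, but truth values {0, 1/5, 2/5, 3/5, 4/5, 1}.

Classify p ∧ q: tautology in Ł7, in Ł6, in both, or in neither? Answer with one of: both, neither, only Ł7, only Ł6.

In Ł7: at p = 0, q = 0 the value is 0 — not a tautology.
In Ł6: at p = 0, q = 0 the value is 0 — not a tautology.

neither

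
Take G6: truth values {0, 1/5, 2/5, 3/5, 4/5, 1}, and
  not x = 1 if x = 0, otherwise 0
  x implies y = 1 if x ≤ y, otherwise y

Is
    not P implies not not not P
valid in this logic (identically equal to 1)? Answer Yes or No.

Yes

P = 0 ↦ 1
P = 1/5 ↦ 1
P = 2/5 ↦ 1
P = 3/5 ↦ 1
P = 4/5 ↦ 1
P = 1 ↦ 1
Every assignment gives a value ≥ 1.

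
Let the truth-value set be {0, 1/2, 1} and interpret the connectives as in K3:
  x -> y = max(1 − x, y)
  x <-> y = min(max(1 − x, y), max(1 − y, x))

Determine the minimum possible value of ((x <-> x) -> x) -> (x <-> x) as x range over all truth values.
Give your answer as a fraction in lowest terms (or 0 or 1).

1/2

Take x = 1/2:
x <-> x = 1/2 <-> 1/2 = 1/2
(x <-> x) -> x = 1/2 -> 1/2 = 1/2
x <-> x = 1/2 <-> 1/2 = 1/2
((x <-> x) -> x) -> (x <-> x) = 1/2 -> 1/2 = 1/2
No assignment yields a value below 1/2, so this is the minimum.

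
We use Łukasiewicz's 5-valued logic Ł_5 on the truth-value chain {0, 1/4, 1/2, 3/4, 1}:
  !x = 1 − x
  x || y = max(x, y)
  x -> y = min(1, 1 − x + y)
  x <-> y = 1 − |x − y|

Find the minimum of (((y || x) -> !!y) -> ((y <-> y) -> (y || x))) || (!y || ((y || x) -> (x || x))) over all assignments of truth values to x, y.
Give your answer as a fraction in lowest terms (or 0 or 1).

1/2

Take x = 0, y = 1/2:
y || x = 1/2 || 0 = 1/2
!y = !1/2 = 1/2
!!y = !1/2 = 1/2
(y || x) -> !!y = 1/2 -> 1/2 = 1
y <-> y = 1/2 <-> 1/2 = 1
y || x = 1/2 || 0 = 1/2
(y <-> y) -> (y || x) = 1 -> 1/2 = 1/2
((y || x) -> !!y) -> ((y <-> y) -> (y || x)) = 1 -> 1/2 = 1/2
!y = !1/2 = 1/2
y || x = 1/2 || 0 = 1/2
x || x = 0 || 0 = 0
(y || x) -> (x || x) = 1/2 -> 0 = 1/2
!y || ((y || x) -> (x || x)) = 1/2 || 1/2 = 1/2
(((y || x) -> !!y) -> ((y <-> y) -> (y || x))) || (!y || ((y || x) -> (x || x))) = 1/2 || 1/2 = 1/2
No assignment yields a value below 1/2, so this is the minimum.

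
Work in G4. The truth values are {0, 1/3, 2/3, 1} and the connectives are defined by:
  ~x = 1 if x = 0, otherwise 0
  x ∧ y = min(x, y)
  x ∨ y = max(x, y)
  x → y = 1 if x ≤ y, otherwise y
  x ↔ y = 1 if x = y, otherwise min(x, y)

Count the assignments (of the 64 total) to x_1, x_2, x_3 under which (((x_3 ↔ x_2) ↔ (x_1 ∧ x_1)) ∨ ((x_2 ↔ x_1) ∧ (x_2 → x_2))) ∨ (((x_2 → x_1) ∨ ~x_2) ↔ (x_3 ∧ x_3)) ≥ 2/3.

value 1: 31 assignments (counts)
value 2/3: 12 assignments (counts)
value 1/3: 12 assignments
value 0: 9 assignments
So 43 of the 64 assignments meet the threshold.

43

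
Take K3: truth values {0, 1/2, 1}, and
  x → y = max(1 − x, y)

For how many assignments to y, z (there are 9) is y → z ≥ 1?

5

y = 0, z = 0 ↦ 1  ≥
y = 0, z = 1/2 ↦ 1  ≥
y = 0, z = 1 ↦ 1  ≥
y = 1/2, z = 0 ↦ 1/2  <
y = 1/2, z = 1/2 ↦ 1/2  <
y = 1/2, z = 1 ↦ 1  ≥
y = 1, z = 0 ↦ 0  <
y = 1, z = 1/2 ↦ 1/2  <
y = 1, z = 1 ↦ 1  ≥
So 5 of the 9 assignments meet the threshold.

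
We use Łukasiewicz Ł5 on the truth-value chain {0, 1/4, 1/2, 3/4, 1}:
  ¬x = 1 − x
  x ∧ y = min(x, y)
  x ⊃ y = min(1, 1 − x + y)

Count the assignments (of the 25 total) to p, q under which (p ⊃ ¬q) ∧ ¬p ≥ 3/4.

10

value 1: 5 assignments (counts)
value 3/4: 5 assignments (counts)
value 1/2: 5 assignments
value 1/4: 5 assignments
value 0: 5 assignments
So 10 of the 25 assignments meet the threshold.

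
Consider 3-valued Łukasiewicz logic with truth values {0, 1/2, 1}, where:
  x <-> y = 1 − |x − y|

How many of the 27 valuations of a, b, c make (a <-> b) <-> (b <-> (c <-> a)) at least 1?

14

value 1: 14 assignments (counts)
value 1/2: 9 assignments
value 0: 4 assignments
So 14 of the 27 assignments meet the threshold.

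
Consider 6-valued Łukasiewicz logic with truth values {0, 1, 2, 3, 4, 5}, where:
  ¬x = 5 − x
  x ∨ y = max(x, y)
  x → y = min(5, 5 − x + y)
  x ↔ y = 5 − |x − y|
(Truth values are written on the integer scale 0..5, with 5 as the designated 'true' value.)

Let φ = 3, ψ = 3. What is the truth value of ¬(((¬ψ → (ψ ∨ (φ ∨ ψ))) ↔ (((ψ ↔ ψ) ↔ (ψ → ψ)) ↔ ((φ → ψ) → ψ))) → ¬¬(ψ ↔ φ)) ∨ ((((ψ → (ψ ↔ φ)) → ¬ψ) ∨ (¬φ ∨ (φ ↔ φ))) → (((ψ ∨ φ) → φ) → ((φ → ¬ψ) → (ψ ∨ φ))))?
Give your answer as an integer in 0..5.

¬ψ = ¬3 = 2
φ ∨ ψ = 3 ∨ 3 = 3
ψ ∨ (φ ∨ ψ) = 3 ∨ 3 = 3
¬ψ → (ψ ∨ (φ ∨ ψ)) = 2 → 3 = 5
ψ ↔ ψ = 3 ↔ 3 = 5
ψ → ψ = 3 → 3 = 5
(ψ ↔ ψ) ↔ (ψ → ψ) = 5 ↔ 5 = 5
φ → ψ = 3 → 3 = 5
(φ → ψ) → ψ = 5 → 3 = 3
((ψ ↔ ψ) ↔ (ψ → ψ)) ↔ ((φ → ψ) → ψ) = 5 ↔ 3 = 3
(¬ψ → (ψ ∨ (φ ∨ ψ))) ↔ (((ψ ↔ ψ) ↔ (ψ → ψ)) ↔ ((φ → ψ) → ψ)) = 5 ↔ 3 = 3
ψ ↔ φ = 3 ↔ 3 = 5
¬(ψ ↔ φ) = ¬5 = 0
¬¬(ψ ↔ φ) = ¬0 = 5
((¬ψ → (ψ ∨ (φ ∨ ψ))) ↔ (((ψ ↔ ψ) ↔ (ψ → ψ)) ↔ ((φ → ψ) → ψ))) → ¬¬(ψ ↔ φ) = 3 → 5 = 5
¬(((¬ψ → (ψ ∨ (φ ∨ ψ))) ↔ (((ψ ↔ ψ) ↔ (ψ → ψ)) ↔ ((φ → ψ) → ψ))) → ¬¬(ψ ↔ φ)) = ¬5 = 0
ψ ↔ φ = 3 ↔ 3 = 5
ψ → (ψ ↔ φ) = 3 → 5 = 5
¬ψ = ¬3 = 2
(ψ → (ψ ↔ φ)) → ¬ψ = 5 → 2 = 2
¬φ = ¬3 = 2
φ ↔ φ = 3 ↔ 3 = 5
¬φ ∨ (φ ↔ φ) = 2 ∨ 5 = 5
((ψ → (ψ ↔ φ)) → ¬ψ) ∨ (¬φ ∨ (φ ↔ φ)) = 2 ∨ 5 = 5
ψ ∨ φ = 3 ∨ 3 = 3
(ψ ∨ φ) → φ = 3 → 3 = 5
¬ψ = ¬3 = 2
φ → ¬ψ = 3 → 2 = 4
ψ ∨ φ = 3 ∨ 3 = 3
(φ → ¬ψ) → (ψ ∨ φ) = 4 → 3 = 4
((ψ ∨ φ) → φ) → ((φ → ¬ψ) → (ψ ∨ φ)) = 5 → 4 = 4
(((ψ → (ψ ↔ φ)) → ¬ψ) ∨ (¬φ ∨ (φ ↔ φ))) → (((ψ ∨ φ) → φ) → ((φ → ¬ψ) → (ψ ∨ φ))) = 5 → 4 = 4
¬(((¬ψ → (ψ ∨ (φ ∨ ψ))) ↔ (((ψ ↔ ψ) ↔ (ψ → ψ)) ↔ ((φ → ψ) → ψ))) → ¬¬(ψ ↔ φ)) ∨ ((((ψ → (ψ ↔ φ)) → ¬ψ) ∨ (¬φ ∨ (φ ↔ φ))) → (((ψ ∨ φ) → φ) → ((φ → ¬ψ) → (ψ ∨ φ)))) = 0 ∨ 4 = 4

4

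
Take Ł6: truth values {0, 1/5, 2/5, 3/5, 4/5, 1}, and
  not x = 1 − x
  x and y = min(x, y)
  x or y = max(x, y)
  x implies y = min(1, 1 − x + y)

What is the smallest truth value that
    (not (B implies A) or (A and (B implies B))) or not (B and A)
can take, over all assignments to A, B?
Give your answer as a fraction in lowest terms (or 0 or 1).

3/5

Take A = 2/5, B = 2/5:
B implies A = 2/5 implies 2/5 = 1
not (B implies A) = not 1 = 0
B implies B = 2/5 implies 2/5 = 1
A and (B implies B) = 2/5 and 1 = 2/5
not (B implies A) or (A and (B implies B)) = 0 or 2/5 = 2/5
B and A = 2/5 and 2/5 = 2/5
not (B and A) = not 2/5 = 3/5
(not (B implies A) or (A and (B implies B))) or not (B and A) = 2/5 or 3/5 = 3/5
No assignment yields a value below 3/5, so this is the minimum.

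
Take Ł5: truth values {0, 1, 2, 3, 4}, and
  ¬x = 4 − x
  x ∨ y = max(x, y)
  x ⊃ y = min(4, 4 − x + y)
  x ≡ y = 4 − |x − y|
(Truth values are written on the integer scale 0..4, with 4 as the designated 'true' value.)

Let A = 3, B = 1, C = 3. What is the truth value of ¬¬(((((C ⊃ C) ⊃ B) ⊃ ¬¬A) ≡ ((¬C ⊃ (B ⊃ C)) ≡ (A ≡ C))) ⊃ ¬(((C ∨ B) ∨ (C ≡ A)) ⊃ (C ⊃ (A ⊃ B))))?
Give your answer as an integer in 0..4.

1

C ⊃ C = 3 ⊃ 3 = 4
(C ⊃ C) ⊃ B = 4 ⊃ 1 = 1
¬A = ¬3 = 1
¬¬A = ¬1 = 3
((C ⊃ C) ⊃ B) ⊃ ¬¬A = 1 ⊃ 3 = 4
¬C = ¬3 = 1
B ⊃ C = 1 ⊃ 3 = 4
¬C ⊃ (B ⊃ C) = 1 ⊃ 4 = 4
A ≡ C = 3 ≡ 3 = 4
(¬C ⊃ (B ⊃ C)) ≡ (A ≡ C) = 4 ≡ 4 = 4
(((C ⊃ C) ⊃ B) ⊃ ¬¬A) ≡ ((¬C ⊃ (B ⊃ C)) ≡ (A ≡ C)) = 4 ≡ 4 = 4
C ∨ B = 3 ∨ 1 = 3
C ≡ A = 3 ≡ 3 = 4
(C ∨ B) ∨ (C ≡ A) = 3 ∨ 4 = 4
A ⊃ B = 3 ⊃ 1 = 2
C ⊃ (A ⊃ B) = 3 ⊃ 2 = 3
((C ∨ B) ∨ (C ≡ A)) ⊃ (C ⊃ (A ⊃ B)) = 4 ⊃ 3 = 3
¬(((C ∨ B) ∨ (C ≡ A)) ⊃ (C ⊃ (A ⊃ B))) = ¬3 = 1
((((C ⊃ C) ⊃ B) ⊃ ¬¬A) ≡ ((¬C ⊃ (B ⊃ C)) ≡ (A ≡ C))) ⊃ ¬(((C ∨ B) ∨ (C ≡ A)) ⊃ (C ⊃ (A ⊃ B))) = 4 ⊃ 1 = 1
¬(((((C ⊃ C) ⊃ B) ⊃ ¬¬A) ≡ ((¬C ⊃ (B ⊃ C)) ≡ (A ≡ C))) ⊃ ¬(((C ∨ B) ∨ (C ≡ A)) ⊃ (C ⊃ (A ⊃ B)))) = ¬1 = 3
¬¬(((((C ⊃ C) ⊃ B) ⊃ ¬¬A) ≡ ((¬C ⊃ (B ⊃ C)) ≡ (A ≡ C))) ⊃ ¬(((C ∨ B) ∨ (C ≡ A)) ⊃ (C ⊃ (A ⊃ B)))) = ¬3 = 1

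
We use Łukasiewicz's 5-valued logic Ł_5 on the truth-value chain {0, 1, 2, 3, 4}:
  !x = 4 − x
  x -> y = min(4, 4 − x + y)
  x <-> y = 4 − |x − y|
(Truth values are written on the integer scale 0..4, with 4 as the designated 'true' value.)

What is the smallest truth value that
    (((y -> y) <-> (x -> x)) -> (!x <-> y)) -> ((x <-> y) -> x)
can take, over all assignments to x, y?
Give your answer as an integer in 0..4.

2

Take x = 2, y = 2:
y -> y = 2 -> 2 = 4
x -> x = 2 -> 2 = 4
(y -> y) <-> (x -> x) = 4 <-> 4 = 4
!x = !2 = 2
!x <-> y = 2 <-> 2 = 4
((y -> y) <-> (x -> x)) -> (!x <-> y) = 4 -> 4 = 4
x <-> y = 2 <-> 2 = 4
(x <-> y) -> x = 4 -> 2 = 2
(((y -> y) <-> (x -> x)) -> (!x <-> y)) -> ((x <-> y) -> x) = 4 -> 2 = 2
No assignment yields a value below 2, so this is the minimum.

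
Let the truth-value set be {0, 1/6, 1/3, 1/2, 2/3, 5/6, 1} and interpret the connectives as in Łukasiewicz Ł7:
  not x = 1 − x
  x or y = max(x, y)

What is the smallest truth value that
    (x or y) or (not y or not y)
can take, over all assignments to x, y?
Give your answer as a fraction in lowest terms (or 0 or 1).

1/2

Take x = 0, y = 1/2:
x or y = 0 or 1/2 = 1/2
not y = not 1/2 = 1/2
not y = not 1/2 = 1/2
not y or not y = 1/2 or 1/2 = 1/2
(x or y) or (not y or not y) = 1/2 or 1/2 = 1/2
No assignment yields a value below 1/2, so this is the minimum.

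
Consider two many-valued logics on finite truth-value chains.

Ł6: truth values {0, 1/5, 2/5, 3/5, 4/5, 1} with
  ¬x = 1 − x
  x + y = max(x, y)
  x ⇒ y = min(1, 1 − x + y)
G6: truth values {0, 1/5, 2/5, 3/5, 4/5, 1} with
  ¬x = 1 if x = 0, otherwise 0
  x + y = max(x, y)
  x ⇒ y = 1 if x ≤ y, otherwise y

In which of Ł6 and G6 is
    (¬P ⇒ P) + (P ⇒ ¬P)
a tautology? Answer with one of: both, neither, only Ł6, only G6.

both

In Ł6: every assignment gives 1 — tautology.
In G6: every assignment gives 1 — tautology.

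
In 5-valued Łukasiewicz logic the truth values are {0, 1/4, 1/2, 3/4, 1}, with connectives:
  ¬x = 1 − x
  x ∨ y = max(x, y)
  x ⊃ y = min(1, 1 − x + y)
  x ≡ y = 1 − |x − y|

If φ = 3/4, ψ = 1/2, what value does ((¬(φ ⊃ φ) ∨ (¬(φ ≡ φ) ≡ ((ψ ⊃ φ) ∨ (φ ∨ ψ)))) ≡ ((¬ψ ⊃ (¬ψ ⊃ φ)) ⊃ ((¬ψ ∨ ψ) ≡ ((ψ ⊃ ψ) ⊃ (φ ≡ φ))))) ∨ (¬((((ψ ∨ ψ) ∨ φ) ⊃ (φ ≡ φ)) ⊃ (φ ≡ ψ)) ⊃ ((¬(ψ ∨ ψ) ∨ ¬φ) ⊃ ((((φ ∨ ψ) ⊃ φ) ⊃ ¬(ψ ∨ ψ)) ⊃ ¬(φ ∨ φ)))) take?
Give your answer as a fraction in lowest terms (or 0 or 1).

1

φ ⊃ φ = 3/4 ⊃ 3/4 = 1
¬(φ ⊃ φ) = ¬1 = 0
φ ≡ φ = 3/4 ≡ 3/4 = 1
¬(φ ≡ φ) = ¬1 = 0
ψ ⊃ φ = 1/2 ⊃ 3/4 = 1
φ ∨ ψ = 3/4 ∨ 1/2 = 3/4
(ψ ⊃ φ) ∨ (φ ∨ ψ) = 1 ∨ 3/4 = 1
¬(φ ≡ φ) ≡ ((ψ ⊃ φ) ∨ (φ ∨ ψ)) = 0 ≡ 1 = 0
¬(φ ⊃ φ) ∨ (¬(φ ≡ φ) ≡ ((ψ ⊃ φ) ∨ (φ ∨ ψ))) = 0 ∨ 0 = 0
¬ψ = ¬1/2 = 1/2
¬ψ = ¬1/2 = 1/2
¬ψ ⊃ φ = 1/2 ⊃ 3/4 = 1
¬ψ ⊃ (¬ψ ⊃ φ) = 1/2 ⊃ 1 = 1
¬ψ = ¬1/2 = 1/2
¬ψ ∨ ψ = 1/2 ∨ 1/2 = 1/2
ψ ⊃ ψ = 1/2 ⊃ 1/2 = 1
φ ≡ φ = 3/4 ≡ 3/4 = 1
(ψ ⊃ ψ) ⊃ (φ ≡ φ) = 1 ⊃ 1 = 1
(¬ψ ∨ ψ) ≡ ((ψ ⊃ ψ) ⊃ (φ ≡ φ)) = 1/2 ≡ 1 = 1/2
(¬ψ ⊃ (¬ψ ⊃ φ)) ⊃ ((¬ψ ∨ ψ) ≡ ((ψ ⊃ ψ) ⊃ (φ ≡ φ))) = 1 ⊃ 1/2 = 1/2
(¬(φ ⊃ φ) ∨ (¬(φ ≡ φ) ≡ ((ψ ⊃ φ) ∨ (φ ∨ ψ)))) ≡ ((¬ψ ⊃ (¬ψ ⊃ φ)) ⊃ ((¬ψ ∨ ψ) ≡ ((ψ ⊃ ψ) ⊃ (φ ≡ φ)))) = 0 ≡ 1/2 = 1/2
ψ ∨ ψ = 1/2 ∨ 1/2 = 1/2
(ψ ∨ ψ) ∨ φ = 1/2 ∨ 3/4 = 3/4
φ ≡ φ = 3/4 ≡ 3/4 = 1
((ψ ∨ ψ) ∨ φ) ⊃ (φ ≡ φ) = 3/4 ⊃ 1 = 1
φ ≡ ψ = 3/4 ≡ 1/2 = 3/4
(((ψ ∨ ψ) ∨ φ) ⊃ (φ ≡ φ)) ⊃ (φ ≡ ψ) = 1 ⊃ 3/4 = 3/4
¬((((ψ ∨ ψ) ∨ φ) ⊃ (φ ≡ φ)) ⊃ (φ ≡ ψ)) = ¬3/4 = 1/4
ψ ∨ ψ = 1/2 ∨ 1/2 = 1/2
¬(ψ ∨ ψ) = ¬1/2 = 1/2
¬φ = ¬3/4 = 1/4
¬(ψ ∨ ψ) ∨ ¬φ = 1/2 ∨ 1/4 = 1/2
φ ∨ ψ = 3/4 ∨ 1/2 = 3/4
(φ ∨ ψ) ⊃ φ = 3/4 ⊃ 3/4 = 1
ψ ∨ ψ = 1/2 ∨ 1/2 = 1/2
¬(ψ ∨ ψ) = ¬1/2 = 1/2
((φ ∨ ψ) ⊃ φ) ⊃ ¬(ψ ∨ ψ) = 1 ⊃ 1/2 = 1/2
φ ∨ φ = 3/4 ∨ 3/4 = 3/4
¬(φ ∨ φ) = ¬3/4 = 1/4
(((φ ∨ ψ) ⊃ φ) ⊃ ¬(ψ ∨ ψ)) ⊃ ¬(φ ∨ φ) = 1/2 ⊃ 1/4 = 3/4
(¬(ψ ∨ ψ) ∨ ¬φ) ⊃ ((((φ ∨ ψ) ⊃ φ) ⊃ ¬(ψ ∨ ψ)) ⊃ ¬(φ ∨ φ)) = 1/2 ⊃ 3/4 = 1
¬((((ψ ∨ ψ) ∨ φ) ⊃ (φ ≡ φ)) ⊃ (φ ≡ ψ)) ⊃ ((¬(ψ ∨ ψ) ∨ ¬φ) ⊃ ((((φ ∨ ψ) ⊃ φ) ⊃ ¬(ψ ∨ ψ)) ⊃ ¬(φ ∨ φ))) = 1/4 ⊃ 1 = 1
((¬(φ ⊃ φ) ∨ (¬(φ ≡ φ) ≡ ((ψ ⊃ φ) ∨ (φ ∨ ψ)))) ≡ ((¬ψ ⊃ (¬ψ ⊃ φ)) ⊃ ((¬ψ ∨ ψ) ≡ ((ψ ⊃ ψ) ⊃ (φ ≡ φ))))) ∨ (¬((((ψ ∨ ψ) ∨ φ) ⊃ (φ ≡ φ)) ⊃ (φ ≡ ψ)) ⊃ ((¬(ψ ∨ ψ) ∨ ¬φ) ⊃ ((((φ ∨ ψ) ⊃ φ) ⊃ ¬(ψ ∨ ψ)) ⊃ ¬(φ ∨ φ)))) = 1/2 ∨ 1 = 1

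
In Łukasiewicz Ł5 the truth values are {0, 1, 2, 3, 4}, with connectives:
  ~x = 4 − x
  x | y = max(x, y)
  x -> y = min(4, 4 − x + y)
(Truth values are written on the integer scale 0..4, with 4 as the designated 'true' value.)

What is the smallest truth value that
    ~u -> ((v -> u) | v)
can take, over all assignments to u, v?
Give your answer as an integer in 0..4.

2

Take u = 0, v = 2:
~u = ~0 = 4
v -> u = 2 -> 0 = 2
(v -> u) | v = 2 | 2 = 2
~u -> ((v -> u) | v) = 4 -> 2 = 2
No assignment yields a value below 2, so this is the minimum.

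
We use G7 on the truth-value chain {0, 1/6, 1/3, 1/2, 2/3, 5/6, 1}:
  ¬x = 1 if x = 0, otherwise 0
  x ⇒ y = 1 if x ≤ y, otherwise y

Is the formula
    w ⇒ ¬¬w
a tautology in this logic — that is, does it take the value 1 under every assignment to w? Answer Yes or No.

w = 0 ↦ 1
w = 1/6 ↦ 1
w = 1/3 ↦ 1
w = 1/2 ↦ 1
w = 2/3 ↦ 1
w = 5/6 ↦ 1
w = 1 ↦ 1
Every assignment gives a value ≥ 1.

Yes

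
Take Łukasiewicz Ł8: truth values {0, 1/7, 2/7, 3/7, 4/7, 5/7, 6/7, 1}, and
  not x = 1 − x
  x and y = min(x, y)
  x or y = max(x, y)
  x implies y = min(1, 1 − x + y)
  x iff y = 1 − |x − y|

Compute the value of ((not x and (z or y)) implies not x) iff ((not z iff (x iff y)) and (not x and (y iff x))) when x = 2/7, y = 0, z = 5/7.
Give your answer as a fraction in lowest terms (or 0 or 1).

4/7

not x = not 2/7 = 5/7
z or y = 5/7 or 0 = 5/7
not x and (z or y) = 5/7 and 5/7 = 5/7
not x = not 2/7 = 5/7
(not x and (z or y)) implies not x = 5/7 implies 5/7 = 1
not z = not 5/7 = 2/7
x iff y = 2/7 iff 0 = 5/7
not z iff (x iff y) = 2/7 iff 5/7 = 4/7
not x = not 2/7 = 5/7
y iff x = 0 iff 2/7 = 5/7
not x and (y iff x) = 5/7 and 5/7 = 5/7
(not z iff (x iff y)) and (not x and (y iff x)) = 4/7 and 5/7 = 4/7
((not x and (z or y)) implies not x) iff ((not z iff (x iff y)) and (not x and (y iff x))) = 1 iff 4/7 = 4/7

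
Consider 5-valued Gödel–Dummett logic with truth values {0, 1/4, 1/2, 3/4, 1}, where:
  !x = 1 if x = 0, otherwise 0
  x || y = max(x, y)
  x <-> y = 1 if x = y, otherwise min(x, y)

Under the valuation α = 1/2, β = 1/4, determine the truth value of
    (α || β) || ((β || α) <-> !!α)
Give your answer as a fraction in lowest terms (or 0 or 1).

1/2

α || β = 1/2 || 1/4 = 1/2
β || α = 1/4 || 1/2 = 1/2
!α = !1/2 = 0
!!α = !0 = 1
(β || α) <-> !!α = 1/2 <-> 1 = 1/2
(α || β) || ((β || α) <-> !!α) = 1/2 || 1/2 = 1/2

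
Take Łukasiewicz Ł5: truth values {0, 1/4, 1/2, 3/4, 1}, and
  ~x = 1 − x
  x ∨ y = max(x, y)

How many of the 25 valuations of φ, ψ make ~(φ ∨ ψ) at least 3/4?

4

value 1: 1 assignment (counts)
value 3/4: 3 assignments (counts)
value 1/2: 5 assignments
value 1/4: 7 assignments
value 0: 9 assignments
So 4 of the 25 assignments meet the threshold.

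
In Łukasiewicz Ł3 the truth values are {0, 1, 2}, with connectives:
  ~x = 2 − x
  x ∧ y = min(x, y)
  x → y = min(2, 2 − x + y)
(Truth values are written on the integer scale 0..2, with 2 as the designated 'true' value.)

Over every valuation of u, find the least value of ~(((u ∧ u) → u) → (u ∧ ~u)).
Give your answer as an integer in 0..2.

Take u = 1:
u ∧ u = 1 ∧ 1 = 1
(u ∧ u) → u = 1 → 1 = 2
~u = ~1 = 1
u ∧ ~u = 1 ∧ 1 = 1
((u ∧ u) → u) → (u ∧ ~u) = 2 → 1 = 1
~(((u ∧ u) → u) → (u ∧ ~u)) = ~1 = 1
No assignment yields a value below 1, so this is the minimum.

1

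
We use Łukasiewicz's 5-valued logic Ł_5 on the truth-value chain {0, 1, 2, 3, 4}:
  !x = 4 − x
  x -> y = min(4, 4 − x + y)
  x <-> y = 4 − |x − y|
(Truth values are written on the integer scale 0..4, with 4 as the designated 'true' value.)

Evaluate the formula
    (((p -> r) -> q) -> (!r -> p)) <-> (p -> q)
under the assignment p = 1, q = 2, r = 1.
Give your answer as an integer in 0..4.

4

p -> r = 1 -> 1 = 4
(p -> r) -> q = 4 -> 2 = 2
!r = !1 = 3
!r -> p = 3 -> 1 = 2
((p -> r) -> q) -> (!r -> p) = 2 -> 2 = 4
p -> q = 1 -> 2 = 4
(((p -> r) -> q) -> (!r -> p)) <-> (p -> q) = 4 <-> 4 = 4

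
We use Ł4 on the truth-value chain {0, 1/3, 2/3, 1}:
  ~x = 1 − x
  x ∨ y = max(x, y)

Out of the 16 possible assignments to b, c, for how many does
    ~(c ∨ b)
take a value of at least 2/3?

4

b = 0, c = 0 ↦ 1  ≥
b = 0, c = 1/3 ↦ 2/3  ≥
b = 0, c = 2/3 ↦ 1/3  <
b = 0, c = 1 ↦ 0  <
b = 1/3, c = 0 ↦ 2/3  ≥
b = 1/3, c = 1/3 ↦ 2/3  ≥
b = 1/3, c = 2/3 ↦ 1/3  <
b = 1/3, c = 1 ↦ 0  <
b = 2/3, c = 0 ↦ 1/3  <
b = 2/3, c = 1/3 ↦ 1/3  <
b = 2/3, c = 2/3 ↦ 1/3  <
b = 2/3, c = 1 ↦ 0  <
b = 1, c = 0 ↦ 0  <
b = 1, c = 1/3 ↦ 0  <
b = 1, c = 2/3 ↦ 0  <
b = 1, c = 1 ↦ 0  <
So 4 of the 16 assignments meet the threshold.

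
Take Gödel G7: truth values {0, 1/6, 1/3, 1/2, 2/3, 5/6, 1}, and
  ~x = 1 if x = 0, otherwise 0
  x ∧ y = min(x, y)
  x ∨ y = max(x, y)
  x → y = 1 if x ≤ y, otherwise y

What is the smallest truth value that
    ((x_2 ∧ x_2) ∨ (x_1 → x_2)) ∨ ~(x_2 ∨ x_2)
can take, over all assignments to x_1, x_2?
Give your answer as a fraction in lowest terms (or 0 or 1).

Take x_1 = 1/3, x_2 = 1/6:
x_2 ∧ x_2 = 1/6 ∧ 1/6 = 1/6
x_1 → x_2 = 1/3 → 1/6 = 1/6
(x_2 ∧ x_2) ∨ (x_1 → x_2) = 1/6 ∨ 1/6 = 1/6
x_2 ∨ x_2 = 1/6 ∨ 1/6 = 1/6
~(x_2 ∨ x_2) = ~1/6 = 0
((x_2 ∧ x_2) ∨ (x_1 → x_2)) ∨ ~(x_2 ∨ x_2) = 1/6 ∨ 0 = 1/6
No assignment yields a value below 1/6, so this is the minimum.

1/6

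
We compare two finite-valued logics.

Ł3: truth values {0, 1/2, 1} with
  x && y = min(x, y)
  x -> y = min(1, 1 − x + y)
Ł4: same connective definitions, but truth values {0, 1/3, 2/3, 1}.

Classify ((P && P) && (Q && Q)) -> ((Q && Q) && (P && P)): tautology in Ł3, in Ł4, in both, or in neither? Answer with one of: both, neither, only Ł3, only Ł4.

In Ł3: every assignment gives 1 — tautology.
In Ł4: every assignment gives 1 — tautology.

both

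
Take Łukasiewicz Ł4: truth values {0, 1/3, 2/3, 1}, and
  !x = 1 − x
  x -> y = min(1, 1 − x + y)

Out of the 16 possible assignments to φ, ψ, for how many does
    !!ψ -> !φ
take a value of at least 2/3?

φ = 0, ψ = 0 ↦ 1  ≥
φ = 0, ψ = 1/3 ↦ 1  ≥
φ = 0, ψ = 2/3 ↦ 1  ≥
φ = 0, ψ = 1 ↦ 1  ≥
φ = 1/3, ψ = 0 ↦ 1  ≥
φ = 1/3, ψ = 1/3 ↦ 1  ≥
φ = 1/3, ψ = 2/3 ↦ 1  ≥
φ = 1/3, ψ = 1 ↦ 2/3  ≥
φ = 2/3, ψ = 0 ↦ 1  ≥
φ = 2/3, ψ = 1/3 ↦ 1  ≥
φ = 2/3, ψ = 2/3 ↦ 2/3  ≥
φ = 2/3, ψ = 1 ↦ 1/3  <
φ = 1, ψ = 0 ↦ 1  ≥
φ = 1, ψ = 1/3 ↦ 2/3  ≥
φ = 1, ψ = 2/3 ↦ 1/3  <
φ = 1, ψ = 1 ↦ 0  <
So 13 of the 16 assignments meet the threshold.

13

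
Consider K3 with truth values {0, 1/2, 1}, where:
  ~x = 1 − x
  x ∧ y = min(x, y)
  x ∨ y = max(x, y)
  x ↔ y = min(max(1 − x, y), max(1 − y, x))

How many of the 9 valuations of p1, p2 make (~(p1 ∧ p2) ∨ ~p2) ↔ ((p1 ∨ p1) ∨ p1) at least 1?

1

p1 = 0, p2 = 0 ↦ 0  <
p1 = 0, p2 = 1/2 ↦ 0  <
p1 = 0, p2 = 1 ↦ 0  <
p1 = 1/2, p2 = 0 ↦ 1/2  <
p1 = 1/2, p2 = 1/2 ↦ 1/2  <
p1 = 1/2, p2 = 1 ↦ 1/2  <
p1 = 1, p2 = 0 ↦ 1  ≥
p1 = 1, p2 = 1/2 ↦ 1/2  <
p1 = 1, p2 = 1 ↦ 0  <
So 1 of the 9 assignments meets the threshold.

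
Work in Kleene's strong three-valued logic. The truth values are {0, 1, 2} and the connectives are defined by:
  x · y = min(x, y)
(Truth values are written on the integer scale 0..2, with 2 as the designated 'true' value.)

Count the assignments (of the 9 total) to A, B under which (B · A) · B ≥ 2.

A = 0, B = 0 ↦ 0  <
A = 0, B = 1 ↦ 0  <
A = 0, B = 2 ↦ 0  <
A = 1, B = 0 ↦ 0  <
A = 1, B = 1 ↦ 1  <
A = 1, B = 2 ↦ 1  <
A = 2, B = 0 ↦ 0  <
A = 2, B = 1 ↦ 1  <
A = 2, B = 2 ↦ 2  ≥
So 1 of the 9 assignments meets the threshold.

1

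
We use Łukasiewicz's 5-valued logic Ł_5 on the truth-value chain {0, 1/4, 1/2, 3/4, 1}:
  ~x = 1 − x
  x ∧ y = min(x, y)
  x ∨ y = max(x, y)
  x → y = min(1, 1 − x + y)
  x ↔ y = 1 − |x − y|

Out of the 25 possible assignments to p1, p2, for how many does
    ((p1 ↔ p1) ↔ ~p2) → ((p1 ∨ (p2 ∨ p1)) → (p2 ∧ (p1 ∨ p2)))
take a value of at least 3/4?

21

value 1: 19 assignments (counts)
value 3/4: 2 assignments (counts)
value 1/2: 2 assignments
value 1/4: 1 assignment
value 0: 1 assignment
So 21 of the 25 assignments meet the threshold.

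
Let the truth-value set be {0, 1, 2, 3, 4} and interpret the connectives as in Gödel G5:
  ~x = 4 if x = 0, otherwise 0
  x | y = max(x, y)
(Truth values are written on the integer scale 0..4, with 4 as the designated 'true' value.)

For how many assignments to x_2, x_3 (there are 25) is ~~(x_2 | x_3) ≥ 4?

24

value 4: 24 assignments (counts)
value 0: 1 assignment
So 24 of the 25 assignments meet the threshold.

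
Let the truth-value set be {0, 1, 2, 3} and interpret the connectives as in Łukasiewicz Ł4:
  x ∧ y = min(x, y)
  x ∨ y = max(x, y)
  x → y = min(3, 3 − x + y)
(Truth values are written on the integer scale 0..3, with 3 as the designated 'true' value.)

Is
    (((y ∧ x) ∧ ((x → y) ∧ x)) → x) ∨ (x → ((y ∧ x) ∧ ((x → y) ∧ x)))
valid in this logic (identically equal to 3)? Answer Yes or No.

x = 0, y = 0 ↦ 3
x = 0, y = 1 ↦ 3
x = 0, y = 2 ↦ 3
x = 0, y = 3 ↦ 3
x = 1, y = 0 ↦ 3
x = 1, y = 1 ↦ 3
x = 1, y = 2 ↦ 3
x = 1, y = 3 ↦ 3
x = 2, y = 0 ↦ 3
x = 2, y = 1 ↦ 3
x = 2, y = 2 ↦ 3
x = 2, y = 3 ↦ 3
x = 3, y = 0 ↦ 3
x = 3, y = 1 ↦ 3
x = 3, y = 2 ↦ 3
x = 3, y = 3 ↦ 3
Every assignment gives a value ≥ 3.

Yes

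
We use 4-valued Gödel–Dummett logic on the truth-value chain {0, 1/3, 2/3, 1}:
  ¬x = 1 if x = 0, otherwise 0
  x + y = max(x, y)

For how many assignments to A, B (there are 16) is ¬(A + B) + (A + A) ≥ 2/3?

9

A = 0, B = 0 ↦ 1  ≥
A = 0, B = 1/3 ↦ 0  <
A = 0, B = 2/3 ↦ 0  <
A = 0, B = 1 ↦ 0  <
A = 1/3, B = 0 ↦ 1/3  <
A = 1/3, B = 1/3 ↦ 1/3  <
A = 1/3, B = 2/3 ↦ 1/3  <
A = 1/3, B = 1 ↦ 1/3  <
A = 2/3, B = 0 ↦ 2/3  ≥
A = 2/3, B = 1/3 ↦ 2/3  ≥
A = 2/3, B = 2/3 ↦ 2/3  ≥
A = 2/3, B = 1 ↦ 2/3  ≥
A = 1, B = 0 ↦ 1  ≥
A = 1, B = 1/3 ↦ 1  ≥
A = 1, B = 2/3 ↦ 1  ≥
A = 1, B = 1 ↦ 1  ≥
So 9 of the 16 assignments meet the threshold.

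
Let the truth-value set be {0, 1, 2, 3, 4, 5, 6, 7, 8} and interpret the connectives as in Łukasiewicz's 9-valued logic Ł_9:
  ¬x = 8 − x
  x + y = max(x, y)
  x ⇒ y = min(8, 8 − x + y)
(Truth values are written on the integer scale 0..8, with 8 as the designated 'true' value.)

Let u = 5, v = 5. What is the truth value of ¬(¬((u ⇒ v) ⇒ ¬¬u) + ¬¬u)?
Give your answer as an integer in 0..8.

3

u ⇒ v = 5 ⇒ 5 = 8
¬u = ¬5 = 3
¬¬u = ¬3 = 5
(u ⇒ v) ⇒ ¬¬u = 8 ⇒ 5 = 5
¬((u ⇒ v) ⇒ ¬¬u) = ¬5 = 3
¬u = ¬5 = 3
¬¬u = ¬3 = 5
¬((u ⇒ v) ⇒ ¬¬u) + ¬¬u = 3 + 5 = 5
¬(¬((u ⇒ v) ⇒ ¬¬u) + ¬¬u) = ¬5 = 3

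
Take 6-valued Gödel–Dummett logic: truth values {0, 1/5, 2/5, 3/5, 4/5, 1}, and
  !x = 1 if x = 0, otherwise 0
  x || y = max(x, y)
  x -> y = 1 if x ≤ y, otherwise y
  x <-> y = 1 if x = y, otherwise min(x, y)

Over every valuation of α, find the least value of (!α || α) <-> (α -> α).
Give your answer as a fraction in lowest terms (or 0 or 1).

Take α = 1/5:
!α = !1/5 = 0
!α || α = 0 || 1/5 = 1/5
α -> α = 1/5 -> 1/5 = 1
(!α || α) <-> (α -> α) = 1/5 <-> 1 = 1/5
No assignment yields a value below 1/5, so this is the minimum.

1/5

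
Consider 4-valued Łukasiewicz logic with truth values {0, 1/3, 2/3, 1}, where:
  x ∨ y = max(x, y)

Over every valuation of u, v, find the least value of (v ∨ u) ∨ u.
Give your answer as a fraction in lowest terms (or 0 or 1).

0

Take u = 0, v = 0:
v ∨ u = 0 ∨ 0 = 0
(v ∨ u) ∨ u = 0 ∨ 0 = 0
No assignment yields a value below 0, so this is the minimum.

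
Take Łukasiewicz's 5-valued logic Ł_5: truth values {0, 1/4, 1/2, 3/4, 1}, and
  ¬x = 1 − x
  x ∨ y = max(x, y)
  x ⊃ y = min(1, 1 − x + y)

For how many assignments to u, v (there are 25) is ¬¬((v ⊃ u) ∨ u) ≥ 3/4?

19

value 1: 15 assignments (counts)
value 3/4: 4 assignments (counts)
value 1/2: 3 assignments
value 1/4: 2 assignments
value 0: 1 assignment
So 19 of the 25 assignments meet the threshold.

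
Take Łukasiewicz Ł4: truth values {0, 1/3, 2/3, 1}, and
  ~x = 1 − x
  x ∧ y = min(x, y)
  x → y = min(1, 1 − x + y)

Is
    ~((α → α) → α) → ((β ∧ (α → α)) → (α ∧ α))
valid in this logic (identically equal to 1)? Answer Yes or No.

Counterexample: take α = 0, β = 1/3.
α → α = 0 → 0 = 1
(α → α) → α = 1 → 0 = 0
~((α → α) → α) = ~0 = 1
α → α = 0 → 0 = 1
β ∧ (α → α) = 1/3 ∧ 1 = 1/3
α ∧ α = 0 ∧ 0 = 0
(β ∧ (α → α)) → (α ∧ α) = 1/3 → 0 = 2/3
~((α → α) → α) → ((β ∧ (α → α)) → (α ∧ α)) = 1 → 2/3 = 2/3
This gives 2/3 ≠ 1.

No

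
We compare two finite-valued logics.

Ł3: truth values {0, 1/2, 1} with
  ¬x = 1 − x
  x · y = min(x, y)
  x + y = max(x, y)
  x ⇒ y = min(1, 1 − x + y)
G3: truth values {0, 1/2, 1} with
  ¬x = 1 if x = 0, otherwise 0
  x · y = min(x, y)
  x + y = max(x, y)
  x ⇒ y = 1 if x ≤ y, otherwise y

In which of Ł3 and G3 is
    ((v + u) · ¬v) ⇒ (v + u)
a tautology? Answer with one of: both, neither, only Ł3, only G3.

In Ł3: every assignment gives 1 — tautology.
In G3: every assignment gives 1 — tautology.

both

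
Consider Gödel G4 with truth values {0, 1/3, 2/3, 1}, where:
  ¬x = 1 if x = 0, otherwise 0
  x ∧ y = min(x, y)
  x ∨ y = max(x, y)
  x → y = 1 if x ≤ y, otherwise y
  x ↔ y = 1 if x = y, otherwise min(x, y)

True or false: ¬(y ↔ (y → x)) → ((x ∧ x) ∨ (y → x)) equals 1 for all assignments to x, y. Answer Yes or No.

No

Counterexample: take x = 0, y = 1/3.
y → x = 1/3 → 0 = 0
y ↔ (y → x) = 1/3 ↔ 0 = 0
¬(y ↔ (y → x)) = ¬0 = 1
x ∧ x = 0 ∧ 0 = 0
y → x = 1/3 → 0 = 0
(x ∧ x) ∨ (y → x) = 0 ∨ 0 = 0
¬(y ↔ (y → x)) → ((x ∧ x) ∨ (y → x)) = 1 → 0 = 0
This gives 0 ≠ 1.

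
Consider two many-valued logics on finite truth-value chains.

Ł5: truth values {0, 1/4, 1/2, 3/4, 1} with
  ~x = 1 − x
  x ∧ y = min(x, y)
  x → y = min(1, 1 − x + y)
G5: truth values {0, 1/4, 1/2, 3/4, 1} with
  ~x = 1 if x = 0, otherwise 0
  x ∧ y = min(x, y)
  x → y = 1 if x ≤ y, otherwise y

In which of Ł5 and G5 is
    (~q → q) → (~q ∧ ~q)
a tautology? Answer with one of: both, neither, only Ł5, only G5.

neither

In Ł5: at q = 1/2 the value is 1/2 — not a tautology.
In G5: at q = 1/4 the value is 0 — not a tautology.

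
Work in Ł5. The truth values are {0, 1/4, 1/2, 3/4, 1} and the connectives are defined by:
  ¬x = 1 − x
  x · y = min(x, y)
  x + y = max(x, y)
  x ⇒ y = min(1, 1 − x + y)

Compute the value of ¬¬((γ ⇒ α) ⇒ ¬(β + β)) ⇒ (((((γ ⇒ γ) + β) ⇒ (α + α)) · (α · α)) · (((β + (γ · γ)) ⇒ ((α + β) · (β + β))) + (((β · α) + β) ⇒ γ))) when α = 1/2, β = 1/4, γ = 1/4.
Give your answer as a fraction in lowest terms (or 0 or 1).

γ ⇒ α = 1/4 ⇒ 1/2 = 1
β + β = 1/4 + 1/4 = 1/4
¬(β + β) = ¬1/4 = 3/4
(γ ⇒ α) ⇒ ¬(β + β) = 1 ⇒ 3/4 = 3/4
¬((γ ⇒ α) ⇒ ¬(β + β)) = ¬3/4 = 1/4
¬¬((γ ⇒ α) ⇒ ¬(β + β)) = ¬1/4 = 3/4
γ ⇒ γ = 1/4 ⇒ 1/4 = 1
(γ ⇒ γ) + β = 1 + 1/4 = 1
α + α = 1/2 + 1/2 = 1/2
((γ ⇒ γ) + β) ⇒ (α + α) = 1 ⇒ 1/2 = 1/2
α · α = 1/2 · 1/2 = 1/2
(((γ ⇒ γ) + β) ⇒ (α + α)) · (α · α) = 1/2 · 1/2 = 1/2
γ · γ = 1/4 · 1/4 = 1/4
β + (γ · γ) = 1/4 + 1/4 = 1/4
α + β = 1/2 + 1/4 = 1/2
β + β = 1/4 + 1/4 = 1/4
(α + β) · (β + β) = 1/2 · 1/4 = 1/4
(β + (γ · γ)) ⇒ ((α + β) · (β + β)) = 1/4 ⇒ 1/4 = 1
β · α = 1/4 · 1/2 = 1/4
(β · α) + β = 1/4 + 1/4 = 1/4
((β · α) + β) ⇒ γ = 1/4 ⇒ 1/4 = 1
((β + (γ · γ)) ⇒ ((α + β) · (β + β))) + (((β · α) + β) ⇒ γ) = 1 + 1 = 1
((((γ ⇒ γ) + β) ⇒ (α + α)) · (α · α)) · (((β + (γ · γ)) ⇒ ((α + β) · (β + β))) + (((β · α) + β) ⇒ γ)) = 1/2 · 1 = 1/2
¬¬((γ ⇒ α) ⇒ ¬(β + β)) ⇒ (((((γ ⇒ γ) + β) ⇒ (α + α)) · (α · α)) · (((β + (γ · γ)) ⇒ ((α + β) · (β + β))) + (((β · α) + β) ⇒ γ))) = 3/4 ⇒ 1/2 = 3/4

3/4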